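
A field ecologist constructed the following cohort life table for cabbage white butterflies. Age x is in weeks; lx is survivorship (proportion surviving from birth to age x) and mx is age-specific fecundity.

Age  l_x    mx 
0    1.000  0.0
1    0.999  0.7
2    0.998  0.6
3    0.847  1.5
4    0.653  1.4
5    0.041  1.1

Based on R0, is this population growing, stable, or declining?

growing

R0 = Σ lx·mx = 0 + 0.6993 + 0.5988 + 1.2705 + 0.9142 + 0.0451 = 3.5279
R0 > 1, so the population is growing.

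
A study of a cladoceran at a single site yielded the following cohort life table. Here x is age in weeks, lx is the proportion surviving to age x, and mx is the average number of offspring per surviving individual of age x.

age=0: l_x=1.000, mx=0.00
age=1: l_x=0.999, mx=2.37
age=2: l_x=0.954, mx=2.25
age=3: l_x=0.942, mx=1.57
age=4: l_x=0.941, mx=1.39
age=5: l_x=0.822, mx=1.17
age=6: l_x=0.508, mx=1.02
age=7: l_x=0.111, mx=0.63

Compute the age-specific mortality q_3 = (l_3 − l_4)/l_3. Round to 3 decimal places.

0.001

q_3 = (l_3 − l_4) / l_3 = (0.942 − 0.941) / 0.942
     = 0.001 / 0.942 = 0.001062… → 0.001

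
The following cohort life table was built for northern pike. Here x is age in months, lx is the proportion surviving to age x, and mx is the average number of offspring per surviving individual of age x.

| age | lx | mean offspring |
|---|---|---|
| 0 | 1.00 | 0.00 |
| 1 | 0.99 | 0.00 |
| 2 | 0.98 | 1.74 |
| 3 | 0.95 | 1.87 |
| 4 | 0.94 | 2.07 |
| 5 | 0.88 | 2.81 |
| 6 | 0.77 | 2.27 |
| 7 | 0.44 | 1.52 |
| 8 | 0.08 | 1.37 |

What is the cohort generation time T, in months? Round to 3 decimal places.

lx·mx: 0, 0, 1.7052, 1.7765, 1.9458, 2.4728, 1.7479, 0.6688, 0.1096 → R0 = 10.4266
x·lx·mx: 0, 0, 3.4104, 5.3295, 7.7832, 12.364, 10.4874, 4.6816, 0.8768 → Σ = 44.9329
T = 44.9329 / 10.4266 = 4.309449… → 4.309

4.309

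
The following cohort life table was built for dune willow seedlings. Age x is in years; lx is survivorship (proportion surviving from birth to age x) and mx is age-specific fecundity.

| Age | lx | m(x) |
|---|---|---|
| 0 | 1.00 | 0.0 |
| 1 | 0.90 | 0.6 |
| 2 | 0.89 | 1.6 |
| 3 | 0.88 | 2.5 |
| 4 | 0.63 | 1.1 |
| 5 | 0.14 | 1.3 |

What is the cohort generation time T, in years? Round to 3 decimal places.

2.713

lx·mx: 0, 0.54, 1.424, 2.2, 0.693, 0.182 → R0 = 5.039
x·lx·mx: 0, 0.54, 2.848, 6.6, 2.772, 0.91 → Σ = 13.67
T = 13.67 / 5.039 = 2.71284… → 2.713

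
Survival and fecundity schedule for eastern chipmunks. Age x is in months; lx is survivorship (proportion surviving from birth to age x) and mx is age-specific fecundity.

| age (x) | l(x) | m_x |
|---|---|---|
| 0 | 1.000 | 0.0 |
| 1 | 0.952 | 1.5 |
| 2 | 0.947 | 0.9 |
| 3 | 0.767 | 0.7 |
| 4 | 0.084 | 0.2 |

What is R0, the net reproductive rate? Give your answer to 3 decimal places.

lx·mx by age: 0, 1.428, 0.8523, 0.5369, 0.0168
R0 = Σ lx·mx = 2.834 → 2.834

2.834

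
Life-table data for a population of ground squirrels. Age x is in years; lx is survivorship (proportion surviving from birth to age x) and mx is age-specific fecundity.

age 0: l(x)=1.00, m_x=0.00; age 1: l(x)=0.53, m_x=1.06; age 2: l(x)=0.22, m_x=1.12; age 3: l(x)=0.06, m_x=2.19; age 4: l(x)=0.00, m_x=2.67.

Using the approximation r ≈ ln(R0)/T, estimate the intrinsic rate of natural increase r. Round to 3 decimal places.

R0 = Σ lx·mx = 0 + 0.5618 + 0.2464 + 0.1314 + 0 = 0.9396
Σ x·lx·mx = 1.4488; T = 1.4488/0.9396 = 1.54193…
r ≈ ln(R0)/T = ln(0.9396)/1.54193… = -0.0404… → -0.040

-0.040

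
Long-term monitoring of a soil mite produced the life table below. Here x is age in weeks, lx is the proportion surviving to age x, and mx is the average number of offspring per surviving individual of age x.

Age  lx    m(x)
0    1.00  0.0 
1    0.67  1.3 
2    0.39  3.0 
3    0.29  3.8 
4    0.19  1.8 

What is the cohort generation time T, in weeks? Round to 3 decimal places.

lx·mx: 0, 0.871, 1.17, 1.102, 0.342 → R0 = 3.485
x·lx·mx: 0, 0.871, 2.34, 3.306, 1.368 → Σ = 7.885
T = 7.885 / 3.485 = 2.262554… → 2.263

2.263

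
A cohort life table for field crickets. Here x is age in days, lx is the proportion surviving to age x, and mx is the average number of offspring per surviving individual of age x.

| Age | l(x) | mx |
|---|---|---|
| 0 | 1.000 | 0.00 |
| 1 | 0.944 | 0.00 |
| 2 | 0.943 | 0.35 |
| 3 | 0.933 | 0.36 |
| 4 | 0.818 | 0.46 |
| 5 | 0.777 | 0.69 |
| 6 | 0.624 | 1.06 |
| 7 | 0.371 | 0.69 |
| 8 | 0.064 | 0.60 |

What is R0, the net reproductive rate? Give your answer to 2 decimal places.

2.53

lx·mx by age: 0, 0, 0.33005, 0.33588, 0.37628, 0.53613, 0.66144, 0.25599, 0.0384
R0 = Σ lx·mx = 2.53417 → 2.53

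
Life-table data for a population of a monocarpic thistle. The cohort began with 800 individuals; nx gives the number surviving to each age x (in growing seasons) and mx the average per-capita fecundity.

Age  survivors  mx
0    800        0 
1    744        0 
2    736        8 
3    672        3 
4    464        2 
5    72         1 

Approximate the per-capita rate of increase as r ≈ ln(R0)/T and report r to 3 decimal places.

0.980

lx = nx/n0 = nx/800: 1, 0.93, 0.92, 0.84, 0.58, 0.09
R0 = Σ lx·mx = 0 + 0 + 7.36 + 2.52 + 1.16 + 0.09 = 11.13
Σ x·lx·mx = 27.37; T = 27.37/11.13 = 2.45912…
r ≈ ln(R0)/T = ln(11.13)/2.45912… = 0.97988… → 0.980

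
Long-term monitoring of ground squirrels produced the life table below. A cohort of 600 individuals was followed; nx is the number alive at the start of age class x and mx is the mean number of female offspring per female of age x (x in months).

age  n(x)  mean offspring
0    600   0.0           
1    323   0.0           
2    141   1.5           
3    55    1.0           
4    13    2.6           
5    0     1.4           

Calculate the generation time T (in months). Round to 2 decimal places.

2.41

lx = nx/n0 = nx/600: 1, 0.53833…, 0.235, 0.09167…, 0.02167…, 0
lx·mx: 0, 0, 0.3525, 0.091667…, 0.056333…, 0 → R0 = 0.5005…
x·lx·mx: 0, 0, 0.705, 0.275…, 0.225333…, 0 → Σ = 1.205333…
T = 1.205333… / 0.5005… = 2.408258… → 2.41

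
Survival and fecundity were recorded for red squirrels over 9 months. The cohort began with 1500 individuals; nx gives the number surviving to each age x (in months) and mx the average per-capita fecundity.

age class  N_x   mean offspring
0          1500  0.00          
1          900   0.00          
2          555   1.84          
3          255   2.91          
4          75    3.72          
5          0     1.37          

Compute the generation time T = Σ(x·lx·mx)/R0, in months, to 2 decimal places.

lx = nx/n0 = nx/1500: 1, 0.6, 0.37, 0.17, 0.05, 0
lx·mx: 0, 0, 0.6808, 0.4947, 0.186, 0 → R0 = 1.3615
x·lx·mx: 0, 0, 1.3616, 1.4841, 0.744, 0 → Σ = 3.5897
T = 3.5897 / 1.3615 = 2.636577… → 2.64

2.64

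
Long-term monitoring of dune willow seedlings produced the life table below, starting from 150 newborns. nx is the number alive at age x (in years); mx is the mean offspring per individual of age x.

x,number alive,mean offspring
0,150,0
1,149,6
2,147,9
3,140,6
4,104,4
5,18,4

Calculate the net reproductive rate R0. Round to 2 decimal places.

23.63

lx = nx/n0 = nx/150: 1, 0.99333…, 0.98, 0.93333…, 0.69333…, 0.12
lx·mx by age: 0, 5.96…, 8.82, 5.6…, 2.773333…, 0.48
R0 = Σ lx·mx = 23.633333… → 23.63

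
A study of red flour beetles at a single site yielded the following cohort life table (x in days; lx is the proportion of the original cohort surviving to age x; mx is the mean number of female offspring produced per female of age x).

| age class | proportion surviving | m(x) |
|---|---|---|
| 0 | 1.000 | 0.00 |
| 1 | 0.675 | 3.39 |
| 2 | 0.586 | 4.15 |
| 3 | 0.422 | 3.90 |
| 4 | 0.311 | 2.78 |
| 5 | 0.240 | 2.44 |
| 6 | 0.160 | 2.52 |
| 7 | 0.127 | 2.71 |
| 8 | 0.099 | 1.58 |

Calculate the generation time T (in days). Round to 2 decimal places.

lx·mx: 0, 2.28825, 2.4319, 1.6458, 0.86458, 0.5856, 0.4032, 0.34417, 0.15642 → R0 = 8.71992
x·lx·mx: 0, 2.28825, 4.8638, 4.9374, 3.45832, 2.928, 2.4192, 2.40919, 1.25136 → Σ = 24.55552
T = 24.55552 / 8.71992 = 2.816026… → 2.82

2.82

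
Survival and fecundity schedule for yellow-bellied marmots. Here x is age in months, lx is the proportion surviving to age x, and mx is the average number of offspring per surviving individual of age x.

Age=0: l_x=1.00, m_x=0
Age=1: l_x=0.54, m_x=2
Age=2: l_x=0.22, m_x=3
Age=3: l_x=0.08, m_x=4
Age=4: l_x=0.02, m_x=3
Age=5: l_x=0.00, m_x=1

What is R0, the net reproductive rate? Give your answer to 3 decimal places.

lx·mx by age: 0, 1.08, 0.66, 0.32, 0.06, 0
R0 = Σ lx·mx = 2.12 → 2.120

2.120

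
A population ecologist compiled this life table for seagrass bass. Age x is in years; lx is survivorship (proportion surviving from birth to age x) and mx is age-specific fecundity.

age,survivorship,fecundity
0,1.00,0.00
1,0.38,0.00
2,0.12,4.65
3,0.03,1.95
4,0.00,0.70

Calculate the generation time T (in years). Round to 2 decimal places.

2.09

lx·mx: 0, 0, 0.558, 0.0585, 0 → R0 = 0.6165
x·lx·mx: 0, 0, 1.116, 0.1755, 0 → Σ = 1.2915
T = 1.2915 / 0.6165 = 2.094891… → 2.09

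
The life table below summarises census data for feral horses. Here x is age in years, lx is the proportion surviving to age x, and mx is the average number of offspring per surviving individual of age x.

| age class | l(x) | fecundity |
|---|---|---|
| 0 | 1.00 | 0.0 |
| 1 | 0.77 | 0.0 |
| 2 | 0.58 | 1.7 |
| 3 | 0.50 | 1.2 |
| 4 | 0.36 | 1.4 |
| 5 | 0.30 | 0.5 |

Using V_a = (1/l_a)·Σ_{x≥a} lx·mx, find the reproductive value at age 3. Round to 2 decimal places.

lx·mx for x ≥ 3: 0.6, 0.504, 0.15 → sum = 1.254
V_3 = 1.254 / l_3 = 1.254 / 0.5 = 2.508 → 2.51

2.51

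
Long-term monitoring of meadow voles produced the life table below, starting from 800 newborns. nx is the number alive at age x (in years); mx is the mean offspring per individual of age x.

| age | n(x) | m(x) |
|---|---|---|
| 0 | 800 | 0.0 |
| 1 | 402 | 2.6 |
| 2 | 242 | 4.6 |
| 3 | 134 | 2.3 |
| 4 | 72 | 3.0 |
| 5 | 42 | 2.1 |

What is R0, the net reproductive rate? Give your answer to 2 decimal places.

lx = nx/n0 = nx/800: 1, 0.5025, 0.3025, 0.1675, 0.09, 0.0525
lx·mx by age: 0, 1.3065, 1.3915, 0.38525, 0.27, 0.11025
R0 = Σ lx·mx = 3.4635 → 3.46

3.46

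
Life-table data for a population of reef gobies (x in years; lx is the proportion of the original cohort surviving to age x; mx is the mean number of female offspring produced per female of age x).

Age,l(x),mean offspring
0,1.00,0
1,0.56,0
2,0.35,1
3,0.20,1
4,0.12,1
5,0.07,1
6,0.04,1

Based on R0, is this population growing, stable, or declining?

declining

R0 = Σ lx·mx = 0 + 0 + 0.35 + 0.2 + 0.12 + 0.07 + 0.04 = 0.78
R0 < 1, so the population is declining.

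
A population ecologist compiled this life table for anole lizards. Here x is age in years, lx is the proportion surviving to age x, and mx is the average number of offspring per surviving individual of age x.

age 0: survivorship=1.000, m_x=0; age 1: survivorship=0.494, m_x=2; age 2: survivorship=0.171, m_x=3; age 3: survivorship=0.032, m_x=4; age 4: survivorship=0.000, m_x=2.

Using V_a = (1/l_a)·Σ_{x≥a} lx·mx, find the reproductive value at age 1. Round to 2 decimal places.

lx·mx for x ≥ 1: 0.988, 0.513, 0.128, 0 → sum = 1.629
V_1 = 1.629 / l_1 = 1.629 / 0.494 = 3.297571… → 3.30

3.30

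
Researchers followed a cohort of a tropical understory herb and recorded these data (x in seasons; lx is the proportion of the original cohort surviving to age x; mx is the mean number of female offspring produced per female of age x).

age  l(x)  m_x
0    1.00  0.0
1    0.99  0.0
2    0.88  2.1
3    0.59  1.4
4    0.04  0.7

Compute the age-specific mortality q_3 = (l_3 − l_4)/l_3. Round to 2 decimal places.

0.93

q_3 = (l_3 − l_4) / l_3 = (0.59 − 0.04) / 0.59
     = 0.55 / 0.59 = 0.932203… → 0.93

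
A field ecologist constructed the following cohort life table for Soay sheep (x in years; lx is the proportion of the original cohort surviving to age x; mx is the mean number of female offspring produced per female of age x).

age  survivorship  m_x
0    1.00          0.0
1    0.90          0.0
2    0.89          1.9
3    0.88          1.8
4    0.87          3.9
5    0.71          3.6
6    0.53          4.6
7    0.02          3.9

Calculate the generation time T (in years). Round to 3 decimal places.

lx·mx: 0, 0, 1.691, 1.584, 3.393, 2.556, 2.438, 0.078 → R0 = 11.74
x·lx·mx: 0, 0, 3.382, 4.752, 13.572, 12.78, 14.628, 0.546 → Σ = 49.66
T = 49.66 / 11.74 = 4.229983… → 4.230

4.230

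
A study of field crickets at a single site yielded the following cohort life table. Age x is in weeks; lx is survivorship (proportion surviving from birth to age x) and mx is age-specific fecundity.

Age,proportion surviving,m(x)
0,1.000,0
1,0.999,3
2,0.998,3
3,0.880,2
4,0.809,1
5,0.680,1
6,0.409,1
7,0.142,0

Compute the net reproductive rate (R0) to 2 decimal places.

lx·mx by age: 0, 2.997, 2.994, 1.76, 0.809, 0.68, 0.409, 0
R0 = Σ lx·mx = 9.649 → 9.65

9.65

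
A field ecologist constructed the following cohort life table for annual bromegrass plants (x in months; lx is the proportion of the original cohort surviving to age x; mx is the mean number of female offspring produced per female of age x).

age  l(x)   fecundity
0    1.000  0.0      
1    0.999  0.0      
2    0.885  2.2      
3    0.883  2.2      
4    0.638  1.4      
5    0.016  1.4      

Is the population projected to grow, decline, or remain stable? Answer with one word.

R0 = Σ lx·mx = 0 + 0 + 1.947 + 1.9426 + 0.8932 + 0.0224 = 4.8052
R0 > 1, so the population is growing.

growing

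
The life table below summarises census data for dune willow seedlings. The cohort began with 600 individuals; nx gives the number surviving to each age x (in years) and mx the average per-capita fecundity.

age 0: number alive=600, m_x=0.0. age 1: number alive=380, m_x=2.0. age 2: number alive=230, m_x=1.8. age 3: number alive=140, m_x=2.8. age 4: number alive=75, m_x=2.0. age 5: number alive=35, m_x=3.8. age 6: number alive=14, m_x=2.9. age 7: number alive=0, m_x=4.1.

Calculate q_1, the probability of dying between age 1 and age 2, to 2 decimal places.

0.39

lx = nx/n0 = nx/600: 1, 0.63333…, 0.38333…, 0.23333…, 0.125, 0.05833…, 0.02333…, 0
q_1 = (l_1 − l_2) / l_1 = (0.633333… − 0.383333…) / 0.633333…
     = 0.25… / 0.633333… = 0.394737… → 0.39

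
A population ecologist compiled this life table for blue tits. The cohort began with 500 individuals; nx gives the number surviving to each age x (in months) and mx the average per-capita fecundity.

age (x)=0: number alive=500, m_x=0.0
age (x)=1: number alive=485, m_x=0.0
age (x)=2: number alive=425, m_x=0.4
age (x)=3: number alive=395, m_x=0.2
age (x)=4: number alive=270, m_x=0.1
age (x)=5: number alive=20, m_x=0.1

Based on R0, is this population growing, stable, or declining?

declining

lx = nx/n0 = nx/500: 1, 0.97, 0.85, 0.79, 0.54, 0.04
R0 = Σ lx·mx = 0 + 0 + 0.34 + 0.158 + 0.054 + 0.004 = 0.556
R0 < 1, so the population is declining.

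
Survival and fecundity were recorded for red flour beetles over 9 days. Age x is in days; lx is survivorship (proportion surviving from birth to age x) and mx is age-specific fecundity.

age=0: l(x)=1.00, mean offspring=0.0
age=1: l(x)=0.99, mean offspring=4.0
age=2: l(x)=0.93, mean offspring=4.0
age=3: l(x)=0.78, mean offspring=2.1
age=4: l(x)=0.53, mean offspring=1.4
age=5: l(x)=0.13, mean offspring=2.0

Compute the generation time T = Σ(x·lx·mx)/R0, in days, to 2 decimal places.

1.99

lx·mx: 0, 3.96, 3.72, 1.638, 0.742, 0.26 → R0 = 10.32
x·lx·mx: 0, 3.96, 7.44, 4.914, 2.968, 1.3 → Σ = 20.582
T = 20.582 / 10.32 = 1.99438… → 1.99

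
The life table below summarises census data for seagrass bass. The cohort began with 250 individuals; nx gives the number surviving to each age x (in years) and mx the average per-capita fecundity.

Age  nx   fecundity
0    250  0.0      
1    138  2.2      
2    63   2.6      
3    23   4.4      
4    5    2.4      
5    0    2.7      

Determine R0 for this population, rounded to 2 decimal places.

2.32

lx = nx/n0 = nx/250: 1, 0.552, 0.252, 0.092, 0.02, 0
lx·mx by age: 0, 1.2144, 0.6552, 0.4048, 0.048, 0
R0 = Σ lx·mx = 2.3224 → 2.32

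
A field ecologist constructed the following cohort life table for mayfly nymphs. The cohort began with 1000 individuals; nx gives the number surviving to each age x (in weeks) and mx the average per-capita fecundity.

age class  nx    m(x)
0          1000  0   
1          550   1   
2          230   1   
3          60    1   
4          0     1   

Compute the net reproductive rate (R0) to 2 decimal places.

lx = nx/n0 = nx/1000: 1, 0.55, 0.23, 0.06, 0
lx·mx by age: 0, 0.55, 0.23, 0.06, 0
R0 = Σ lx·mx = 0.84 → 0.84

0.84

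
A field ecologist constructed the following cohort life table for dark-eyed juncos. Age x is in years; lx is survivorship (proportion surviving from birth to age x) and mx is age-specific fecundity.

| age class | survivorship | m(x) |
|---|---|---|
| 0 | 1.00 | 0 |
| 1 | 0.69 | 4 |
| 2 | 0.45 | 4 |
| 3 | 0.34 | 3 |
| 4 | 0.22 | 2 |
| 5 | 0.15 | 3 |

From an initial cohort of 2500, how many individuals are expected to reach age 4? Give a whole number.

Expected survivors = N0 · l_4 = 2500 × 0.22 = 550 → 550

550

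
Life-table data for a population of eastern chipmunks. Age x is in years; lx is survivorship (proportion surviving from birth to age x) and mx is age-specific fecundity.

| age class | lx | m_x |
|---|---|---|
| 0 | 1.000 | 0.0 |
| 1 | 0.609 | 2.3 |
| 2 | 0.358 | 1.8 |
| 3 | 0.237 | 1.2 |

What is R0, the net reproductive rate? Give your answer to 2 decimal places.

lx·mx by age: 0, 1.4007, 0.6444, 0.2844
R0 = Σ lx·mx = 2.3295 → 2.33

2.33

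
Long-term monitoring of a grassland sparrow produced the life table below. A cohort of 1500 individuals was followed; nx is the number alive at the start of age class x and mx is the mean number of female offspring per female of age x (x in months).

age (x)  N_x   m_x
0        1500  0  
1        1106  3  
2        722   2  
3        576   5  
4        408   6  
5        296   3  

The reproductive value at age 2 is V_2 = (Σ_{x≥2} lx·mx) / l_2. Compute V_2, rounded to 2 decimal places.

10.61

lx = nx/n0 = nx/1500: 1, 0.73733…, 0.48133…, 0.384, 0.272, 0.19733…
lx·mx for x ≥ 2: 0.962667…, 1.92, 1.632, 0.592… → sum = 5.106667…
V_2 = 5.106667… / l_2 = 5.106667… / 0.481333… = 10.609418… → 10.61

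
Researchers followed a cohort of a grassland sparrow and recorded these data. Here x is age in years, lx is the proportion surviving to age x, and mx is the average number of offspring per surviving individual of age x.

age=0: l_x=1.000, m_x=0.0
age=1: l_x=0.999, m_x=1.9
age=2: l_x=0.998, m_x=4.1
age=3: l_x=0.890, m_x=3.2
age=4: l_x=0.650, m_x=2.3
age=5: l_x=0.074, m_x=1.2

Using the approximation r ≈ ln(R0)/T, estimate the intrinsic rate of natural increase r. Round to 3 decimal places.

0.975

R0 = Σ lx·mx = 0 + 1.8981 + 4.0918 + 2.848 + 1.495 + 0.0888 = 10.4217
Σ x·lx·mx = 25.0497; T = 25.0497/10.4217 = 2.40361…
r ≈ ln(R0)/T = ln(10.4217)/2.40361… = 0.97515… → 0.975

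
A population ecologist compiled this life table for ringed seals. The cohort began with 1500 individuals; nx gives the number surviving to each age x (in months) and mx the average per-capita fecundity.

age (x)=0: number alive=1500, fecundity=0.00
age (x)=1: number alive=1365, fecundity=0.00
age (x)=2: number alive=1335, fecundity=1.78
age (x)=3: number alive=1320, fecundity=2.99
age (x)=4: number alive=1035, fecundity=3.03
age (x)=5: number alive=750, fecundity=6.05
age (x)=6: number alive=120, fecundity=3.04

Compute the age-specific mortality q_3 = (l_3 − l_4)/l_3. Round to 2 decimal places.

0.22

lx = nx/n0 = nx/1500: 1, 0.91, 0.89, 0.88, 0.69, 0.5, 0.08
q_3 = (l_3 − l_4) / l_3 = (0.88 − 0.69) / 0.88
     = 0.19 / 0.88 = 0.215909… → 0.22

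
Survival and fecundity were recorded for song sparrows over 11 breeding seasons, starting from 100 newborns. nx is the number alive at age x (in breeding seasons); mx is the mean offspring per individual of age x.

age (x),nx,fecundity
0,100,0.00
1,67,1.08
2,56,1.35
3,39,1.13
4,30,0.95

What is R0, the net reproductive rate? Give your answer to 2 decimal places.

lx = nx/n0 = nx/100: 1, 0.67, 0.56, 0.39, 0.3
lx·mx by age: 0, 0.7236, 0.756, 0.4407, 0.285
R0 = Σ lx·mx = 2.2053 → 2.21

2.21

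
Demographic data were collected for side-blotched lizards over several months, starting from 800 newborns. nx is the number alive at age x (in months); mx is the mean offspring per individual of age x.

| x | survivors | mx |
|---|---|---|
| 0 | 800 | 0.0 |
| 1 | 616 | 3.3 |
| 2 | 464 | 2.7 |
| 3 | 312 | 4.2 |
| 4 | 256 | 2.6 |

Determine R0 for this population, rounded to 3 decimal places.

6.577

lx = nx/n0 = nx/800: 1, 0.77, 0.58, 0.39, 0.32
lx·mx by age: 0, 2.541, 1.566, 1.638, 0.832
R0 = Σ lx·mx = 6.577 → 6.577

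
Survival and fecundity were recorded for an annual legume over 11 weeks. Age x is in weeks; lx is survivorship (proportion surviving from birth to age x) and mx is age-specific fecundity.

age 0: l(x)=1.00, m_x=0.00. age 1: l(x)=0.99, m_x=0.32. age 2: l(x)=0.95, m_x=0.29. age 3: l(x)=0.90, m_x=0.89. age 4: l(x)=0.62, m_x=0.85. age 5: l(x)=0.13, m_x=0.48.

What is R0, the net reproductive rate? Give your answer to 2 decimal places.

lx·mx by age: 0, 0.3168, 0.2755, 0.801, 0.527, 0.0624
R0 = Σ lx·mx = 1.9827 → 1.98

1.98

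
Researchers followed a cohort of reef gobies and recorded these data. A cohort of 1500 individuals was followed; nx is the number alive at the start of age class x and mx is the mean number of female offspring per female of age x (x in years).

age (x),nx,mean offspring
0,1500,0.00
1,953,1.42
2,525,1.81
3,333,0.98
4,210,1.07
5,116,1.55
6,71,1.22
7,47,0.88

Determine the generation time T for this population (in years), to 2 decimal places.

lx = nx/n0 = nx/1500: 1, 0.63533…, 0.35, 0.222, 0.14, 0.07733…, 0.04733…, 0.03133…
lx·mx: 0, 0.902173…, 0.6335, 0.21756, 0.1498, 0.119867…, 0.057747…, 0.027573… → R0 = 2.10822…
x·lx·mx: 0, 0.902173…, 1.267, 0.65268, 0.5992, 0.599333…, 0.34648…, 0.193013… → Σ = 4.55988…
T = 4.55988… / 2.10822… = 2.162905… → 2.16

2.16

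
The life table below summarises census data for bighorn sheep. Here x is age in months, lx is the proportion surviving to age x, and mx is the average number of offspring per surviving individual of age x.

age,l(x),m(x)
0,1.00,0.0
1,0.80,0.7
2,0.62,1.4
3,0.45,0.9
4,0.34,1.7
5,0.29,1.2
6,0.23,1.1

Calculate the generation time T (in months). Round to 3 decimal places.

3.015

lx·mx: 0, 0.56, 0.868, 0.405, 0.578, 0.348, 0.253 → R0 = 3.012
x·lx·mx: 0, 0.56, 1.736, 1.215, 2.312, 1.74, 1.518 → Σ = 9.081
T = 9.081 / 3.012 = 3.01494… → 3.015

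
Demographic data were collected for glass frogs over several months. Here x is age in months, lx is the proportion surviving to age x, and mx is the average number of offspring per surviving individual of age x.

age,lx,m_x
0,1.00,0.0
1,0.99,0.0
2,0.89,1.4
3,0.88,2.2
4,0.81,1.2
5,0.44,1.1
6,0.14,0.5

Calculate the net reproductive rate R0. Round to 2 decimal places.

4.71

lx·mx by age: 0, 0, 1.246, 1.936, 0.972, 0.484, 0.07
R0 = Σ lx·mx = 4.708 → 4.71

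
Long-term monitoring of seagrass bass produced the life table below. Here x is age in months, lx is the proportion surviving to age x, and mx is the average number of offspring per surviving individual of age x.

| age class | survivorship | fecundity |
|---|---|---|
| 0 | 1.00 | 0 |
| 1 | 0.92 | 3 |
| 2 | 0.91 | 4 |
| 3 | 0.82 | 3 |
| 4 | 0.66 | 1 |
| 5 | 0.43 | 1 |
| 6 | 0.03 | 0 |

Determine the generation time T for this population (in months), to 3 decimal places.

lx·mx: 0, 2.76, 3.64, 2.46, 0.66, 0.43, 0 → R0 = 9.95
x·lx·mx: 0, 2.76, 7.28, 7.38, 2.64, 2.15, 0 → Σ = 22.21
T = 22.21 / 9.95 = 2.232161… → 2.232

2.232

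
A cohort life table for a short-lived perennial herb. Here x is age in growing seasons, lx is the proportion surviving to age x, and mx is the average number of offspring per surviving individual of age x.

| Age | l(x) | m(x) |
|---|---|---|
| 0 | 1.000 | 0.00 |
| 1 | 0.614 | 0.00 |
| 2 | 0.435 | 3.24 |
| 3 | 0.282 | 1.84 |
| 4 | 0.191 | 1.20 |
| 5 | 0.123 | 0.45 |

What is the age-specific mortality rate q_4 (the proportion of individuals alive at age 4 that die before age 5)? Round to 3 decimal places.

q_4 = (l_4 − l_5) / l_4 = (0.191 − 0.123) / 0.191
     = 0.068 / 0.191 = 0.356021… → 0.356

0.356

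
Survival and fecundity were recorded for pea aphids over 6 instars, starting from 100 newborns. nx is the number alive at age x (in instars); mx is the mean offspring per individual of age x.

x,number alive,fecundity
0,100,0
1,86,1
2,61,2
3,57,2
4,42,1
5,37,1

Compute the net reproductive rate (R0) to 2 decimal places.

lx = nx/n0 = nx/100: 1, 0.86, 0.61, 0.57, 0.42, 0.37
lx·mx by age: 0, 0.86, 1.22, 1.14, 0.42, 0.37
R0 = Σ lx·mx = 4.01 → 4.01

4.01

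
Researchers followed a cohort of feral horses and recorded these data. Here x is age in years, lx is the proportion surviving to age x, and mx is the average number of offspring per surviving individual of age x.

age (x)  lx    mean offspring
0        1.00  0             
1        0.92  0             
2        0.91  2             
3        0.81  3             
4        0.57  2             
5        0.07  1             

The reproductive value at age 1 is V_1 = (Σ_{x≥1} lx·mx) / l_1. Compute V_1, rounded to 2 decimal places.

lx·mx for x ≥ 1: 0, 1.82, 2.43, 1.14, 0.07 → sum = 5.46
V_1 = 5.46 / l_1 = 5.46 / 0.92 = 5.934783… → 5.93

5.93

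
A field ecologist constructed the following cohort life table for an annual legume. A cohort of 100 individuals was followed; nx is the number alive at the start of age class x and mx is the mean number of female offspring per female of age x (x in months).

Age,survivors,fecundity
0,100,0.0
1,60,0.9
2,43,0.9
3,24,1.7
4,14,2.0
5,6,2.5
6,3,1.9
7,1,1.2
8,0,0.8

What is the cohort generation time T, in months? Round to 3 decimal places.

2.636

lx = nx/n0 = nx/100: 1, 0.6, 0.43, 0.24, 0.14, 0.06, 0.03, 0.01, 0
lx·mx: 0, 0.54, 0.387, 0.408, 0.28, 0.15, 0.057, 0.012, 0 → R0 = 1.834
x·lx·mx: 0, 0.54, 0.774, 1.224, 1.12, 0.75, 0.342, 0.084, 0 → Σ = 4.834
T = 4.834 / 1.834 = 2.635769… → 2.636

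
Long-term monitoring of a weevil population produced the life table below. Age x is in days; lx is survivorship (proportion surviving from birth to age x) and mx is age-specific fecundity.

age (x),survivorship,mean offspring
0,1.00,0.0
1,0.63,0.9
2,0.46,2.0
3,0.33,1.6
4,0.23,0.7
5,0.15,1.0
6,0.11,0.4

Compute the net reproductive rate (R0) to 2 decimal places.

2.37

lx·mx by age: 0, 0.567, 0.92, 0.528, 0.161, 0.15, 0.044
R0 = Σ lx·mx = 2.37 → 2.37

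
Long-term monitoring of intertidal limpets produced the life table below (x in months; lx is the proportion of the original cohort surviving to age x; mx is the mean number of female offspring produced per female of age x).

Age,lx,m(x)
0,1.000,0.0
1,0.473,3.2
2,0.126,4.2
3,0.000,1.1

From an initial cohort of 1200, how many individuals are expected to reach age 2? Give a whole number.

Expected survivors = N0 · l_2 = 1200 × 0.126 = 151.2 → 151

151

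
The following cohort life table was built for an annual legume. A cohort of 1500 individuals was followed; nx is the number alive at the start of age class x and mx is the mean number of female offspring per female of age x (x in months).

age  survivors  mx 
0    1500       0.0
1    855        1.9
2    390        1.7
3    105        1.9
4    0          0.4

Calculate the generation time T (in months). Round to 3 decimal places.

lx = nx/n0 = nx/1500: 1, 0.57, 0.26, 0.07, 0
lx·mx: 0, 1.083, 0.442, 0.133, 0 → R0 = 1.658
x·lx·mx: 0, 1.083, 0.884, 0.399, 0 → Σ = 2.366
T = 2.366 / 1.658 = 1.427021… → 1.427

1.427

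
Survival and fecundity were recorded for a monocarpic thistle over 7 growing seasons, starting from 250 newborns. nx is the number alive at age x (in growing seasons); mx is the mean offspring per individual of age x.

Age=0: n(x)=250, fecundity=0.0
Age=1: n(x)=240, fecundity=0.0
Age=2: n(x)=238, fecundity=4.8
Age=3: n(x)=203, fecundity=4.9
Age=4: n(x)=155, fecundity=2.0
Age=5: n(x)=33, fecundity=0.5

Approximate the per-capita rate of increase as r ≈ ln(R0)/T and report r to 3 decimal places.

0.855

lx = nx/n0 = nx/250: 1, 0.96, 0.952, 0.812, 0.62, 0.132
R0 = Σ lx·mx = 0 + 0 + 4.5696 + 3.9788 + 1.24 + 0.066 = 9.8544
Σ x·lx·mx = 26.3656; T = 26.3656/9.8544 = 2.67552…
r ≈ ln(R0)/T = ln(9.8544)/2.67552… = 0.85513… → 0.855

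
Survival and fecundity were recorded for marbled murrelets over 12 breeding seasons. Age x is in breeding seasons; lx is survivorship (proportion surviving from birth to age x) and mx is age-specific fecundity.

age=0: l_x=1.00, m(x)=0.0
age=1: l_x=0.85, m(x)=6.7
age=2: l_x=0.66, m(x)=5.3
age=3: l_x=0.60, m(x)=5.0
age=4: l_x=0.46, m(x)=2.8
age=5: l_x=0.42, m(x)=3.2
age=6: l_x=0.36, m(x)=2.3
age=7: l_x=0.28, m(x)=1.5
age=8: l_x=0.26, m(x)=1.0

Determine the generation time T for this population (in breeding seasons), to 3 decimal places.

2.666

lx·mx: 0, 5.695, 3.498, 3, 1.288, 1.344, 0.828, 0.42, 0.26 → R0 = 16.333
x·lx·mx: 0, 5.695, 6.996, 9, 5.152, 6.72, 4.968, 2.94, 2.08 → Σ = 43.551
T = 43.551 / 16.333 = 2.666442… → 2.666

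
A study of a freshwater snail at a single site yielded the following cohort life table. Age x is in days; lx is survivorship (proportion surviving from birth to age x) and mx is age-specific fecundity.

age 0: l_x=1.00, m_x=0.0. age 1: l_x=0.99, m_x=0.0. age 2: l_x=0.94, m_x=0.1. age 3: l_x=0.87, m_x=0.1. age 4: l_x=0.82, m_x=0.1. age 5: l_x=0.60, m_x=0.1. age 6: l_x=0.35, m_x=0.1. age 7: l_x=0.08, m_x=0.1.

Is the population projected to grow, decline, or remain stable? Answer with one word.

declining

R0 = Σ lx·mx = 0 + 0 + 0.094 + 0.087 + 0.082 + 0.06 + 0.035 + 0.008 = 0.366
R0 < 1, so the population is declining.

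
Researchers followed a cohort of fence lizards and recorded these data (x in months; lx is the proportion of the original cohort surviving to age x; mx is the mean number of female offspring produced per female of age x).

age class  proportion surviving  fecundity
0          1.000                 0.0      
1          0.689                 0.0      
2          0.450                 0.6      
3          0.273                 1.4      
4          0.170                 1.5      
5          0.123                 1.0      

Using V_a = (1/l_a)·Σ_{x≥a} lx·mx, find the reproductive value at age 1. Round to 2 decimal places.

lx·mx for x ≥ 1: 0, 0.27, 0.3822, 0.255, 0.123 → sum = 1.0302
V_1 = 1.0302 / l_1 = 1.0302 / 0.689 = 1.49521… → 1.50

1.50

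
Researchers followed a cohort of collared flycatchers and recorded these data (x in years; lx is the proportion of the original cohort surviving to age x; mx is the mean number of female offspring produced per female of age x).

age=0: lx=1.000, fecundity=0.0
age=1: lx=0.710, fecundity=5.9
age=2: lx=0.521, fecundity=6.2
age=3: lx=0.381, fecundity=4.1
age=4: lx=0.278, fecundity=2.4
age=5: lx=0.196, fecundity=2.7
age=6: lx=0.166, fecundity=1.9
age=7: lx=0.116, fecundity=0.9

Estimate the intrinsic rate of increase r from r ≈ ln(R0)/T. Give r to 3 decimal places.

R0 = Σ lx·mx = 0 + 4.189 + 3.2302 + 1.5621 + 0.6672 + 0.5292 + 0.3154 + 0.1044 = 10.5975
Σ x·lx·mx = 23.2737; T = 23.2737/10.5975 = 2.19615…
r ≈ ln(R0)/T = ln(10.5975)/2.19615… = 1.07489… → 1.075

1.075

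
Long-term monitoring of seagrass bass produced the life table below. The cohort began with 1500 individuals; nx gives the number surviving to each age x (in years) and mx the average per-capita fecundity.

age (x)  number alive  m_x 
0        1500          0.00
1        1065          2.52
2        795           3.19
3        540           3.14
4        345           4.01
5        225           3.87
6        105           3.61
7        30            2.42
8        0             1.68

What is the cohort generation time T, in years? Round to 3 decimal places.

lx = nx/n0 = nx/1500: 1, 0.71, 0.53, 0.36, 0.23, 0.15, 0.07, 0.02, 0
lx·mx: 0, 1.7892, 1.6907, 1.1304, 0.9223, 0.5805, 0.2527, 0.0484, 0 → R0 = 6.4142
x·lx·mx: 0, 1.7892, 3.3814, 3.3912, 3.6892, 2.9025, 1.5162, 0.3388, 0 → Σ = 17.0085
T = 17.0085 / 6.4142 = 2.651695… → 2.652

2.652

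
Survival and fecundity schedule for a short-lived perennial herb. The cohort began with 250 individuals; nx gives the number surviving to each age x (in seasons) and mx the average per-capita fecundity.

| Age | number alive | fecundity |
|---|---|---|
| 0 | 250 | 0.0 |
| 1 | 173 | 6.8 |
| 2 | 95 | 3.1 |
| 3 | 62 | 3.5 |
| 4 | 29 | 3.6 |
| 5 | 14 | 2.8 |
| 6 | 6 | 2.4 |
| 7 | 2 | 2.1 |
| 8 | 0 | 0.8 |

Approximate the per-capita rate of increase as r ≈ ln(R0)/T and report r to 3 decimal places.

1.177

lx = nx/n0 = nx/250: 1, 0.692, 0.38, 0.248, 0.116, 0.056, 0.024, 0.008, 0
R0 = Σ lx·mx = 0 + 4.7056 + 1.178 + 0.868 + 0.4176 + 0.1568 + 0.0576 + 0.0168 + 0 = 7.4004
Σ x·lx·mx = 12.5832; T = 12.5832/7.4004 = 1.70034…
r ≈ ln(R0)/T = ln(7.4004)/1.70034… = 1.17714… → 1.177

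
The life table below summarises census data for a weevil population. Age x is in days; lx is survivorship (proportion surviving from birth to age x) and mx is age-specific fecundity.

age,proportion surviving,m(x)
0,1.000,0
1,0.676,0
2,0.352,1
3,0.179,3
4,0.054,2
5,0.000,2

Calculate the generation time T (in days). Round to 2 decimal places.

2.76

lx·mx: 0, 0, 0.352, 0.537, 0.108, 0 → R0 = 0.997
x·lx·mx: 0, 0, 0.704, 1.611, 0.432, 0 → Σ = 2.747
T = 2.747 / 0.997 = 2.755266… → 2.76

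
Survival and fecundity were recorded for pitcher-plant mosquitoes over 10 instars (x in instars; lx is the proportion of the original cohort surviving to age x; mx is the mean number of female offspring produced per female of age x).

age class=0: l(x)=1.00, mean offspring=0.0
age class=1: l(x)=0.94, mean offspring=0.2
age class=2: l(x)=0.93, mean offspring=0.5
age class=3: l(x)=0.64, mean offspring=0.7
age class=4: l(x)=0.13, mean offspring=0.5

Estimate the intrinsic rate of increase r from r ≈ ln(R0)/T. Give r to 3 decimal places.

0.066

R0 = Σ lx·mx = 0 + 0.188 + 0.465 + 0.448 + 0.065 = 1.166
Σ x·lx·mx = 2.722; T = 2.722/1.166 = 2.33448…
r ≈ ln(R0)/T = ln(1.166)/2.33448… = 0.06579… → 0.066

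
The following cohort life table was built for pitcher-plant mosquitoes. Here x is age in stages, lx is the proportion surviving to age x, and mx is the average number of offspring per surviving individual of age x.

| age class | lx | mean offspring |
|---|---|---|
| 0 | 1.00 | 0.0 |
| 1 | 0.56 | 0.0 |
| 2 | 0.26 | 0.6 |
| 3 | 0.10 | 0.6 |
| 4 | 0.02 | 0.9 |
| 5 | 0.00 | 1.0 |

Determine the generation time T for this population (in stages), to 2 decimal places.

2.41

lx·mx: 0, 0, 0.156, 0.06, 0.018, 0 → R0 = 0.234
x·lx·mx: 0, 0, 0.312, 0.18, 0.072, 0 → Σ = 0.564
T = 0.564 / 0.234 = 2.410256… → 2.41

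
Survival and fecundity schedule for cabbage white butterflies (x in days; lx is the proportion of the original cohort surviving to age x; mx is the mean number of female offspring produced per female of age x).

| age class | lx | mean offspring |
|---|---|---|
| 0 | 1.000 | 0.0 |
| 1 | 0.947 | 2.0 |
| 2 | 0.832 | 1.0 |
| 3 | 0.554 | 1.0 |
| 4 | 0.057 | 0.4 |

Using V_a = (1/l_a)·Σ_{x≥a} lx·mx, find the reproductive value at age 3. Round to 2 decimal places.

1.04

lx·mx for x ≥ 3: 0.554, 0.0228 → sum = 0.5768
V_3 = 0.5768 / l_3 = 0.5768 / 0.554 = 1.041155… → 1.04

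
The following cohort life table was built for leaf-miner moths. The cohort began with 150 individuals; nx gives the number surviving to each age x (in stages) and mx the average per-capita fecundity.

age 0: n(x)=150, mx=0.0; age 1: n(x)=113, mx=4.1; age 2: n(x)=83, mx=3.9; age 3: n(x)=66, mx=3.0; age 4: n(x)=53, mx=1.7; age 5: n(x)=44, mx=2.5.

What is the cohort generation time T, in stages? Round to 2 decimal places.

lx = nx/n0 = nx/150: 1, 0.75333…, 0.55333…, 0.44, 0.35333…, 0.29333…
lx·mx: 0, 3.088667…, 2.158…, 1.32, 0.600667…, 0.733333… → R0 = 7.900667…
x·lx·mx: 0, 3.088667…, 4.316…, 3.96, 2.402667…, 3.666667… → Σ = 17.434…
T = 17.434… / 7.900667… = 2.206649… → 2.21

2.21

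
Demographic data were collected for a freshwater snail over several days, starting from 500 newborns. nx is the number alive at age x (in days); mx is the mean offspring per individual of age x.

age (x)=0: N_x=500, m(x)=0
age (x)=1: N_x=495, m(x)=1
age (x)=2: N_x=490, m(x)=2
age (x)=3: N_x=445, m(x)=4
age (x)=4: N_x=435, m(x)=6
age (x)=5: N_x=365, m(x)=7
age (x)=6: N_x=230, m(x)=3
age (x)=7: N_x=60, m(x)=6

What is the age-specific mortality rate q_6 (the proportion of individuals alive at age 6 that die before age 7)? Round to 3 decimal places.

0.739

lx = nx/n0 = nx/500: 1, 0.99, 0.98, 0.89, 0.87, 0.73, 0.46, 0.12
q_6 = (l_6 − l_7) / l_6 = (0.46 − 0.12) / 0.46
     = 0.34 / 0.46 = 0.73913… → 0.739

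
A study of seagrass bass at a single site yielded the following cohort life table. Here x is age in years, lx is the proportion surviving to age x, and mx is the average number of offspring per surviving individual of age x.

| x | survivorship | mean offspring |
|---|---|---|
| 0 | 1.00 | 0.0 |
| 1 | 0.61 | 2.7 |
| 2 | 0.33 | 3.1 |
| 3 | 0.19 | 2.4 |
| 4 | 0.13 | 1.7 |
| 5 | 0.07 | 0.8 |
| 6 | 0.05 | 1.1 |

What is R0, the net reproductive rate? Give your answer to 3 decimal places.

lx·mx by age: 0, 1.647, 1.023, 0.456, 0.221, 0.056, 0.055
R0 = Σ lx·mx = 3.458 → 3.458

3.458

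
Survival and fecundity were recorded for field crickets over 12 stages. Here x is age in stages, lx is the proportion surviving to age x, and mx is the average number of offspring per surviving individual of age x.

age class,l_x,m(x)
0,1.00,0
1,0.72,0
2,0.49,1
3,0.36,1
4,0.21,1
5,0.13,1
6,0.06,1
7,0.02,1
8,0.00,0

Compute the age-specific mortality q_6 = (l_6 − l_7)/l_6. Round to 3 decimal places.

0.667

q_6 = (l_6 − l_7) / l_6 = (0.06 − 0.02) / 0.06
     = 0.04 / 0.06 = 0.666667… → 0.667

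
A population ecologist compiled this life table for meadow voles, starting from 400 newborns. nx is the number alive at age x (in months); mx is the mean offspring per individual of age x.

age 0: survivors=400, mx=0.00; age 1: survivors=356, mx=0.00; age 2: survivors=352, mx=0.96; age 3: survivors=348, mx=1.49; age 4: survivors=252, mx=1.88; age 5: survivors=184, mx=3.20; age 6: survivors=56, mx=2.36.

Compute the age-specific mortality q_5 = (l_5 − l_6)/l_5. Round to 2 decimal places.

lx = nx/n0 = nx/400: 1, 0.89, 0.88, 0.87, 0.63, 0.46, 0.14
q_5 = (l_5 − l_6) / l_5 = (0.46 − 0.14) / 0.46
     = 0.32 / 0.46 = 0.695652… → 0.70

0.70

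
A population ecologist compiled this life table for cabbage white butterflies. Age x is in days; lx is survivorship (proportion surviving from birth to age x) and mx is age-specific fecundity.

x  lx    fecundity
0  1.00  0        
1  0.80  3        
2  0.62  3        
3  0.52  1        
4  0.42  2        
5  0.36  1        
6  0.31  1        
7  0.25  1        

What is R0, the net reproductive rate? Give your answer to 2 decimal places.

lx·mx by age: 0, 2.4, 1.86, 0.52, 0.84, 0.36, 0.31, 0.25
R0 = Σ lx·mx = 6.54 → 6.54

6.54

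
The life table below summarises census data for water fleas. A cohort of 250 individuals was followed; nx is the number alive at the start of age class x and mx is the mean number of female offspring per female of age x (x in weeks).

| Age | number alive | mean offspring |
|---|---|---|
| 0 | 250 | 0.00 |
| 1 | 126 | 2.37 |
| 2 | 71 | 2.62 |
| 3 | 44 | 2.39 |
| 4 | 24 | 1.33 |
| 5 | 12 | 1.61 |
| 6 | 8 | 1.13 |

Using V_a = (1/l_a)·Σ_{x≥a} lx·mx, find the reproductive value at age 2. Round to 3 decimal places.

lx = nx/n0 = nx/250: 1, 0.504, 0.284, 0.176, 0.096, 0.048, 0.032
lx·mx for x ≥ 2: 0.74408, 0.42064, 0.12768, 0.07728, 0.03616 → sum = 1.40584
V_2 = 1.40584 / l_2 = 1.40584 / 0.284 = 4.950141… → 4.950

4.950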